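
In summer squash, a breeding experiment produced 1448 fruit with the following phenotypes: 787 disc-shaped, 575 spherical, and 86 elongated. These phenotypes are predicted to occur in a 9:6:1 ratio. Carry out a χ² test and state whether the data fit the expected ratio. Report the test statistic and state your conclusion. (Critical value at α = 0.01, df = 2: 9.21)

3.038; consistent

Expected counts for N = 1448 under a 9:6:1 ratio (total parts = 16):
  disc-shaped: 1448 × 9/16 = 814.5
  spherical: 1448 × 6/16 = 543
  elongated: 1448 × 1/16 = 90.5
χ² = Σ (O − E)² / E
  disc-shaped: (787 − 814.5)² / 814.5 = 0.9285
  spherical: (575 − 543)² / 543 = 1.8858
  elongated: (86 − 90.5)² / 90.5 = 0.2238
χ² = 0.9285 + 1.8858 + 0.2238 = 3.0381 ≈ 3.038
Degrees of freedom = 3 − 1 = 2; critical value at α = 0.01 is 9.21.
Since 3.038 < 9.21, we fail to reject the null hypothesis — the data are consistent with the 9:6:1 ratio.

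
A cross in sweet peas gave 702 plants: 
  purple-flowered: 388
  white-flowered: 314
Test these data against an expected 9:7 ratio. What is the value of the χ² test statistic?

0.274

Under the 9:7 hypothesis (Σ ratio = 16, N = 702):
  purple-flowered: 702 × 9/16 = 394.875
  white-flowered: 702 × 7/16 = 307.125
χ² = Σ (O − E)² / E
  purple-flowered: (388 − 394.875)² / 394.875 = 0.1197
  white-flowered: (314 − 307.125)² / 307.125 = 0.1539
χ² = 0.1197 + 0.1539 = 0.2736 ≈ 0.274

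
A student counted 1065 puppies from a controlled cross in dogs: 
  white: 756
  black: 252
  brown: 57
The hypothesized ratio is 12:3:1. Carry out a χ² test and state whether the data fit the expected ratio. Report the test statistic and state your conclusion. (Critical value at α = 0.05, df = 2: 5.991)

The 12:3:1 ratio has 16 parts, so with N = 1065 the expected counts are:
  white: 1065 × 12/16 = 798.75
  black: 1065 × 3/16 = 199.6875
  brown: 1065 × 1/16 = 66.5625
χ² = Σ (O − E)² / E
  white: (756 − 798.75)² / 798.75 = 2.2880
  black: (252 − 199.6875)² / 199.6875 = 13.7044
  brown: (57 − 66.5625)² / 66.5625 = 1.3738
χ² = 2.2880 + 13.7044 + 1.3738 = 17.3662 ≈ 17.366
Degrees of freedom = 3 − 1 = 2; critical value at α = 0.05 is 5.991.
Since 17.366 > 5.991, we reject the null hypothesis — the data do not fit the 12:3:1 ratio.

17.366; not consistent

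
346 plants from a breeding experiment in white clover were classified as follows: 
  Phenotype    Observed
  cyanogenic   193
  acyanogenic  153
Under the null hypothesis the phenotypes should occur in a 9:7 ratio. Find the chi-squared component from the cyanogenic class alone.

0.014

Expected counts for N = 346 under a 9:7 ratio (total parts = 16):
  cyanogenic: 346 × 9/16 = 194.625
  acyanogenic: 346 × 7/16 = 151.375
Contribution of cyanogenic: (193 − 194.625)² / 194.625 = 0.0136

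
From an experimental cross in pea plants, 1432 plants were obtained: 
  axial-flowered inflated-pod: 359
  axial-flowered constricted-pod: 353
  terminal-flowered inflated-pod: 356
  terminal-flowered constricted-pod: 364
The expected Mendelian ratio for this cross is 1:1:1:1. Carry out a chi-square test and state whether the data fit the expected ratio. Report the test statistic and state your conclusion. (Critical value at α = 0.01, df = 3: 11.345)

Expected counts for N = 1432 under a 1:1:1:1 ratio (total parts = 4):
  axial-flowered inflated-pod: 1432 × 1/4 = 358
  axial-flowered constricted-pod: 1432 × 1/4 = 358
  terminal-flowered inflated-pod: 1432 × 1/4 = 358
  terminal-flowered constricted-pod: 1432 × 1/4 = 358
χ² = Σ (O − E)² / E
  axial-flowered inflated-pod: (359 − 358)² / 358 = 0.0028
  axial-flowered constricted-pod: (353 − 358)² / 358 = 0.0698
  terminal-flowered inflated-pod: (356 − 358)² / 358 = 0.0112
  terminal-flowered constricted-pod: (364 − 358)² / 358 = 0.1006
χ² = 0.0028 + 0.0698 + 0.0112 + 0.1006 = 0.1844 ≈ 0.184
Degrees of freedom = 4 − 1 = 3; critical value at α = 0.01 is 11.345.
Since 0.184 < 11.345, we fail to reject the null hypothesis — the data are consistent with the 1:1:1:1 ratio.

0.184; consistent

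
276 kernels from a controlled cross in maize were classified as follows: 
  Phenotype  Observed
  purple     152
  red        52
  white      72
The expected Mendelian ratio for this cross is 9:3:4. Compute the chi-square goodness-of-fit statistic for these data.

Under the 9:3:4 hypothesis (Σ ratio = 16, N = 276):
  purple: 276 × 9/16 = 155.25
  red: 276 × 3/16 = 51.75
  white: 276 × 4/16 = 69
χ² = Σ (O − E)² / E
  purple: (152 − 155.25)² / 155.25 = 0.0680
  red: (52 − 51.75)² / 51.75 = 0.0012
  white: (72 − 69)² / 69 = 0.1304
χ² = 0.0680 + 0.0012 + 0.1304 = 0.1996 ≈ 0.200

0.200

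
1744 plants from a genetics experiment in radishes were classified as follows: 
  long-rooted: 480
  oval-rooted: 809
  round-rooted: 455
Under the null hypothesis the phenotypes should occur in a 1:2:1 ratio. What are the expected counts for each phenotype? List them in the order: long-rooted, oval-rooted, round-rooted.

Under the 1:2:1 hypothesis (Σ ratio = 4, N = 1744):
  long-rooted: 1744 × 1/4 = 436
  oval-rooted: 1744 × 2/4 = 872
  round-rooted: 1744 × 1/4 = 436

436, 872, 436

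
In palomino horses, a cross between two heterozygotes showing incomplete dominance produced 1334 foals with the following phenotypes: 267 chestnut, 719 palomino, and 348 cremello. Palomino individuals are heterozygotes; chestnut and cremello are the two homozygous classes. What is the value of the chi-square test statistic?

With incomplete dominance, a heterozygote × heterozygote cross gives a 1:2:1 phenotypic ratio.
Expected counts for N = 1334 under a 1:2:1 ratio (total parts = 4):
  chestnut: 1334 × 1/4 = 333.5
  palomino: 1334 × 2/4 = 667
  cremello: 1334 × 1/4 = 333.5
χ² = Σ (O − E)² / E
  chestnut: (267 − 333.5)² / 333.5 = 13.2601
  palomino: (719 − 667)² / 667 = 4.0540
  cremello: (348 − 333.5)² / 333.5 = 0.6304
χ² = 13.2601 + 4.0540 + 0.6304 = 17.9445 ≈ 17.945

17.945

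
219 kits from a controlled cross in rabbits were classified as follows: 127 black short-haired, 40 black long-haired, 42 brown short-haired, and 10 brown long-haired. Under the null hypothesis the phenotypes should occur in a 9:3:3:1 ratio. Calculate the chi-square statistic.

Expected counts for N = 219 under a 9:3:3:1 ratio (total parts = 16):
  black short-haired: 219 × 9/16 = 123.1875
  black long-haired: 219 × 3/16 = 41.0625
  brown short-haired: 219 × 3/16 = 41.0625
  brown long-haired: 219 × 1/16 = 13.6875
χ² = Σ (O − E)² / E
  black short-haired: (127 − 123.1875)² / 123.1875 = 0.1180
  black long-haired: (40 − 41.0625)² / 41.0625 = 0.0275
  brown short-haired: (42 − 41.0625)² / 41.0625 = 0.0214
  brown long-haired: (10 − 13.6875)² / 13.6875 = 0.9934
χ² = 0.1180 + 0.0275 + 0.0214 + 0.9934 = 1.1603 ≈ 1.160

1.160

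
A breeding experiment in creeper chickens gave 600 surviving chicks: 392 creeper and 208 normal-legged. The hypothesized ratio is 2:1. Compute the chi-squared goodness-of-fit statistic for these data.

0.480

Expected counts for N = 600 under a 2:1 ratio (total parts = 3):
  creeper: 600 × 2/3 = 400
  normal-legged: 600 × 1/3 = 200
χ² = Σ (O − E)² / E
  creeper: (392 − 400)² / 400 = 0.1600
  normal-legged: (208 − 200)² / 200 = 0.3200
χ² = 0.1600 + 0.3200 = 0.480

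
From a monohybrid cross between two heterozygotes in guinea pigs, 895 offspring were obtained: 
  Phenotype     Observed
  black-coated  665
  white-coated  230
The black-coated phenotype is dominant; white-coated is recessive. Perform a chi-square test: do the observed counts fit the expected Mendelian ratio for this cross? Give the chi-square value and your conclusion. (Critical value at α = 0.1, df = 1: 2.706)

0.233; consistent

For a monohybrid cross between heterozygotes with complete dominance, the expected phenotypic ratio is 3:1.
Under the 3:1 hypothesis (Σ ratio = 4, N = 895):
  black-coated: 895 × 3/4 = 671.25
  white-coated: 895 × 1/4 = 223.75
χ² = Σ (O − E)² / E
  black-coated: (665 − 671.25)² / 671.25 = 0.0582
  white-coated: (230 − 223.75)² / 223.75 = 0.1746
χ² = 0.0582 + 0.1746 = 0.2328 ≈ 0.233
Degrees of freedom = 2 − 1 = 1; critical value at α = 0.1 is 2.706.
Since 0.233 < 2.706, we fail to reject the null hypothesis — the data are consistent with the 3:1 ratio.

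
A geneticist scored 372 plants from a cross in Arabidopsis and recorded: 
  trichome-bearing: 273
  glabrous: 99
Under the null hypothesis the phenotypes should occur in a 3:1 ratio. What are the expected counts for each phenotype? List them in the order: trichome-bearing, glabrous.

279, 93

Under the 3:1 hypothesis (Σ ratio = 4, N = 372):
  trichome-bearing: 372 × 3/4 = 279
  glabrous: 372 × 1/4 = 93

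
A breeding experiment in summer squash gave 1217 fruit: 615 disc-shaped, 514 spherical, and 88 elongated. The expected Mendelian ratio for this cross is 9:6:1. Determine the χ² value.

16.218

The 9:6:1 ratio has 16 parts, so with N = 1217 the expected counts are:
  disc-shaped: 1217 × 9/16 = 684.5625
  spherical: 1217 × 6/16 = 456.375
  elongated: 1217 × 1/16 = 76.0625
χ² = Σ (O − E)² / E
  disc-shaped: (615 − 684.5625)² / 684.5625 = 7.0687
  spherical: (514 − 456.375)² / 456.375 = 7.2761
  elongated: (88 − 76.0625)² / 76.0625 = 1.8735
χ² = 7.0687 + 7.2761 + 1.8735 = 16.2183 ≈ 16.218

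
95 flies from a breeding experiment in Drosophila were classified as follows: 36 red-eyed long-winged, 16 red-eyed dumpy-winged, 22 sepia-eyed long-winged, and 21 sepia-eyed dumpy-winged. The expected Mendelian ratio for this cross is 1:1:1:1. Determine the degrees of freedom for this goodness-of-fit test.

A goodness-of-fit test with 4 phenotype classes has df = 4 − 1 = 3.

3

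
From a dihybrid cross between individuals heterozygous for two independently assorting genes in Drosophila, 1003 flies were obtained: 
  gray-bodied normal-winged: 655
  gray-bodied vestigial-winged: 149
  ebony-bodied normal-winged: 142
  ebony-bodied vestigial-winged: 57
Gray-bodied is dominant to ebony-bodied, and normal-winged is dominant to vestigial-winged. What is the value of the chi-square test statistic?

34.529

A dihybrid F₂ with independent assortment and complete dominance at both loci gives a 9:3:3:1 phenotypic ratio.
Under the 9:3:3:1 hypothesis (Σ ratio = 16, N = 1003):
  gray-bodied normal-winged: 1003 × 9/16 = 564.1875
  gray-bodied vestigial-winged: 1003 × 3/16 = 188.0625
  ebony-bodied normal-winged: 1003 × 3/16 = 188.0625
  ebony-bodied vestigial-winged: 1003 × 1/16 = 62.6875
χ² = Σ (O − E)² / E
  gray-bodied normal-winged: (655 − 564.1875)² / 564.1875 = 14.6173
  gray-bodied vestigial-winged: (149 − 188.0625)² / 188.0625 = 8.1137
  ebony-bodied normal-winged: (142 − 188.0625)² / 188.0625 = 11.2822
  ebony-bodied vestigial-winged: (57 − 62.6875)² / 62.6875 = 0.5160
χ² = 14.6173 + 8.1137 + 11.2822 + 0.5160 = 34.5292 ≈ 34.529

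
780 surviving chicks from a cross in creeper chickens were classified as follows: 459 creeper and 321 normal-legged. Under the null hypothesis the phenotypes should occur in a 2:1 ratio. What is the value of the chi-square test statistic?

21.467

The 2:1 ratio has 3 parts, so with N = 780 the expected counts are:
  creeper: 780 × 2/3 = 520
  normal-legged: 780 × 1/3 = 260
χ² = Σ (O − E)² / E
  creeper: (459 − 520)² / 520 = 7.1558
  normal-legged: (321 − 260)² / 260 = 14.3115
χ² = 7.1558 + 14.3115 = 21.4673 ≈ 21.467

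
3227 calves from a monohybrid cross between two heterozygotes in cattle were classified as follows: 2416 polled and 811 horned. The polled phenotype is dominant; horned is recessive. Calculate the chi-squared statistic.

For a monohybrid cross between heterozygotes with complete dominance, the expected phenotypic ratio is 3:1.
Expected counts for N = 3227 under a 3:1 ratio (total parts = 4):
  polled: 3227 × 3/4 = 2420.25
  horned: 3227 × 1/4 = 806.75
χ² = Σ (O − E)² / E
  polled: (2416 − 2420.25)² / 2420.25 = 0.0075
  horned: (811 − 806.75)² / 806.75 = 0.0224
χ² = 0.0075 + 0.0224 = 0.0299 ≈ 0.030

0.030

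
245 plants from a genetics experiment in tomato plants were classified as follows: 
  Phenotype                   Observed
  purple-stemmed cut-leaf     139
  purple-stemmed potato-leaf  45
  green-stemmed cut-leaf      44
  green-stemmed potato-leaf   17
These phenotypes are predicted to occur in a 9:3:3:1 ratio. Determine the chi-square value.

Expected counts for N = 245 under a 9:3:3:1 ratio (total parts = 16):
  purple-stemmed cut-leaf: 245 × 9/16 = 137.8125
  purple-stemmed potato-leaf: 245 × 3/16 = 45.9375
  green-stemmed cut-leaf: 245 × 3/16 = 45.9375
  green-stemmed potato-leaf: 245 × 1/16 = 15.3125
χ² = Σ (O − E)² / E
  purple-stemmed cut-leaf: (139 − 137.8125)² / 137.8125 = 0.0102
  purple-stemmed potato-leaf: (45 − 45.9375)² / 45.9375 = 0.0191
  green-stemmed cut-leaf: (44 − 45.9375)² / 45.9375 = 0.0817
  green-stemmed potato-leaf: (17 − 15.3125)² / 15.3125 = 0.1860
χ² = 0.0102 + 0.0191 + 0.0817 + 0.1860 = 0.297

0.297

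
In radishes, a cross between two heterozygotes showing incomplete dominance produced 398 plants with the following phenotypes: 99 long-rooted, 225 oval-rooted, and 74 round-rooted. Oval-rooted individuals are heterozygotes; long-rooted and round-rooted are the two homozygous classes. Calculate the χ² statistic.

With incomplete dominance, a heterozygote × heterozygote cross gives a 1:2:1 phenotypic ratio.
Under the 1:2:1 hypothesis (Σ ratio = 4, N = 398):
  long-rooted: 398 × 1/4 = 99.5
  oval-rooted: 398 × 2/4 = 199
  round-rooted: 398 × 1/4 = 99.5
χ² = Σ (O − E)² / E
  long-rooted: (99 − 99.5)² / 99.5 = 0.0025
  oval-rooted: (225 − 199)² / 199 = 3.3970
  round-rooted: (74 − 99.5)² / 99.5 = 6.5352
χ² = 0.0025 + 3.3970 + 6.5352 = 9.9347 ≈ 9.935

9.935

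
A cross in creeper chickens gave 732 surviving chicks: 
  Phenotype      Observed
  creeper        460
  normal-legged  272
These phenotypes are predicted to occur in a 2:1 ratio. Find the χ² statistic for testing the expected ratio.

Under the 2:1 hypothesis (Σ ratio = 3, N = 732):
  creeper: 732 × 2/3 = 488
  normal-legged: 732 × 1/3 = 244
χ² = Σ (O − E)² / E
  creeper: (460 − 488)² / 488 = 1.6066
  normal-legged: (272 − 244)² / 244 = 3.2131
χ² = 1.6066 + 3.2131 = 4.8197 ≈ 4.820

4.820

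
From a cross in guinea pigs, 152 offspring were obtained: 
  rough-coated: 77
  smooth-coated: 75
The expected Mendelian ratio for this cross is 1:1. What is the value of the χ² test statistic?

Under the 1:1 hypothesis (Σ ratio = 2, N = 152):
  rough-coated: 152 × 1/2 = 76
  smooth-coated: 152 × 1/2 = 76
χ² = Σ (O − E)² / E
  rough-coated: (77 − 76)² / 76 = 0.0132
  smooth-coated: (75 − 76)² / 76 = 0.0132
χ² = 0.0132 + 0.0132 = 0.0264 ≈ 0.026

0.026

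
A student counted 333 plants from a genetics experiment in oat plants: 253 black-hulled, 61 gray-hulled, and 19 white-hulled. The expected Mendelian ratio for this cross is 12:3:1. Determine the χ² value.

The 12:3:1 ratio has 16 parts, so with N = 333 the expected counts are:
  black-hulled: 333 × 12/16 = 249.75
  gray-hulled: 333 × 3/16 = 62.4375
  white-hulled: 333 × 1/16 = 20.8125
χ² = Σ (O − E)² / E
  black-hulled: (253 − 249.75)² / 249.75 = 0.0423
  gray-hulled: (61 − 62.4375)² / 62.4375 = 0.0331
  white-hulled: (19 − 20.8125)² / 20.8125 = 0.1578
χ² = 0.0423 + 0.0331 + 0.1578 = 0.2332 ≈ 0.233

0.233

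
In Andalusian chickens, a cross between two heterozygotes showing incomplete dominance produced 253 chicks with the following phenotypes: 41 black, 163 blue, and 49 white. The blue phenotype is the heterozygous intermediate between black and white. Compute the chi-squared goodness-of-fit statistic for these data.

21.569

With incomplete dominance, a heterozygote × heterozygote cross gives a 1:2:1 phenotypic ratio.
The 1:2:1 ratio has 4 parts, so with N = 253 the expected counts are:
  black: 253 × 1/4 = 63.25
  blue: 253 × 2/4 = 126.5
  white: 253 × 1/4 = 63.25
χ² = Σ (O − E)² / E
  black: (41 − 63.25)² / 63.25 = 7.8271
  blue: (163 − 126.5)² / 126.5 = 10.5316
  white: (49 − 63.25)² / 63.25 = 3.2105
χ² = 7.8271 + 10.5316 + 3.2105 = 21.5692 ≈ 21.569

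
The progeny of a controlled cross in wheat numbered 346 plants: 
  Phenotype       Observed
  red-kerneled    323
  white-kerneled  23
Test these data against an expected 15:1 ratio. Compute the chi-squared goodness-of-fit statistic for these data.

The 15:1 ratio has 16 parts, so with N = 346 the expected counts are:
  red-kerneled: 346 × 15/16 = 324.375
  white-kerneled: 346 × 1/16 = 21.625
χ² = Σ (O − E)² / E
  red-kerneled: (323 − 324.375)² / 324.375 = 0.0058
  white-kerneled: (23 − 21.625)² / 21.625 = 0.0874
χ² = 0.0058 + 0.0874 = 0.0932 ≈ 0.093

0.093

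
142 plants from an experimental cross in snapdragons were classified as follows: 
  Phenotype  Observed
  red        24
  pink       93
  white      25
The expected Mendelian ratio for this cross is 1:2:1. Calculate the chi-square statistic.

Total ratio parts = 4. Expected numbers out of 142:
  red: 142 × 1/4 = 35.5
  pink: 142 × 2/4 = 71
  white: 142 × 1/4 = 35.5
χ² = Σ (O − E)² / E
  red: (24 − 35.5)² / 35.5 = 3.7254
  pink: (93 − 71)² / 71 = 6.8169
  white: (25 − 35.5)² / 35.5 = 3.1056
χ² = 3.7254 + 6.8169 + 3.1056 = 13.6479 ≈ 13.648

13.648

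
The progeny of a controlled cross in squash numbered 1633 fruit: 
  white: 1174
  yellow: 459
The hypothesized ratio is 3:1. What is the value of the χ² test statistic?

Total ratio parts = 4. Expected numbers out of 1633:
  white: 1633 × 3/4 = 1224.75
  yellow: 1633 × 1/4 = 408.25
χ² = Σ (O − E)² / E
  white: (1174 − 1224.75)² / 1224.75 = 2.1029
  yellow: (459 − 408.25)² / 408.25 = 6.3088
χ² = 2.1029 + 6.3088 = 8.4117 ≈ 8.412

8.412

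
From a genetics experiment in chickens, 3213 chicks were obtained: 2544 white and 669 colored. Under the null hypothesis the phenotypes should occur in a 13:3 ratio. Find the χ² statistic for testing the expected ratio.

9.052

Expected counts for N = 3213 under a 13:3 ratio (total parts = 16):
  white: 3213 × 13/16 = 2610.5625
  colored: 3213 × 3/16 = 602.4375
χ² = Σ (O − E)² / E
  white: (2544 − 2610.5625)² / 2610.5625 = 1.6972
  colored: (669 − 602.4375)² / 602.4375 = 7.3544
χ² = 1.6972 + 7.3544 = 9.0516 ≈ 9.052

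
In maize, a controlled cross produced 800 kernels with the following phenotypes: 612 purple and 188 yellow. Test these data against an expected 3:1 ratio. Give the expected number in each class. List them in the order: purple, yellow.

600, 200

The 3:1 ratio has 4 parts, so with N = 800 the expected counts are:
  purple: 800 × 3/4 = 600
  yellow: 800 × 1/4 = 200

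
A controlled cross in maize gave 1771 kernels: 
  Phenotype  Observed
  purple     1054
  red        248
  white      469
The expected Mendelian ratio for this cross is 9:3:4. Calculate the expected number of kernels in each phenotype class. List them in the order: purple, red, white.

The 9:3:4 ratio has 16 parts, so with N = 1771 the expected counts are:
  purple: 1771 × 9/16 = 996.1875
  red: 1771 × 3/16 = 332.0625
  white: 1771 × 4/16 = 442.75

996.1875, 332.0625, 442.75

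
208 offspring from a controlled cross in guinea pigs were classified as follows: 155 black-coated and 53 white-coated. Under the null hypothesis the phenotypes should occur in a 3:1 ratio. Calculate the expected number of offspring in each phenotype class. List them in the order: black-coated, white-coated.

156, 52

The 3:1 ratio has 4 parts, so with N = 208 the expected counts are:
  black-coated: 208 × 3/4 = 156
  white-coated: 208 × 1/4 = 52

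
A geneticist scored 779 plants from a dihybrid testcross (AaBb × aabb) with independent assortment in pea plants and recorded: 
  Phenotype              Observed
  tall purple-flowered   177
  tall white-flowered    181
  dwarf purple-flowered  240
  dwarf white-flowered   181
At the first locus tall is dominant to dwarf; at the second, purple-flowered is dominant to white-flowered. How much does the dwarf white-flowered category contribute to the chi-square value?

0.971

A dihybrid testcross with independent assortment gives a 1:1:1:1 ratio.
Under the 1:1:1:1 hypothesis (Σ ratio = 4, N = 779):
  tall purple-flowered: 779 × 1/4 = 194.75
  tall white-flowered: 779 × 1/4 = 194.75
  dwarf purple-flowered: 779 × 1/4 = 194.75
  dwarf white-flowered: 779 × 1/4 = 194.75
Contribution of dwarf white-flowered: (181 − 194.75)² / 194.75 = 0.9708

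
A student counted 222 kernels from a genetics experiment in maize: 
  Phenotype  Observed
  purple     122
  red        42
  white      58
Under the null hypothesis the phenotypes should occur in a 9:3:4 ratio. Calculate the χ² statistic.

0.182

Total ratio parts = 16. Expected numbers out of 222:
  purple: 222 × 9/16 = 124.875
  red: 222 × 3/16 = 41.625
  white: 222 × 4/16 = 55.5
χ² = Σ (O − E)² / E
  purple: (122 − 124.875)² / 124.875 = 0.0662
  red: (42 − 41.625)² / 41.625 = 0.0034
  white: (58 − 55.5)² / 55.5 = 0.1126
χ² = 0.0662 + 0.0034 + 0.1126 = 0.1822 ≈ 0.182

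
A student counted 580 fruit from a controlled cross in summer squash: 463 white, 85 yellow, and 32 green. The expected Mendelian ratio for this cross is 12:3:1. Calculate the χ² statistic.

7.487

Expected counts for N = 580 under a 12:3:1 ratio (total parts = 16):
  white: 580 × 12/16 = 435
  yellow: 580 × 3/16 = 108.75
  green: 580 × 1/16 = 36.25
χ² = Σ (O − E)² / E
  white: (463 − 435)² / 435 = 1.8023
  yellow: (85 − 108.75)² / 108.75 = 5.1868
  green: (32 − 36.25)² / 36.25 = 0.4983
χ² = 1.8023 + 5.1868 + 0.4983 = 7.4874 ≈ 7.487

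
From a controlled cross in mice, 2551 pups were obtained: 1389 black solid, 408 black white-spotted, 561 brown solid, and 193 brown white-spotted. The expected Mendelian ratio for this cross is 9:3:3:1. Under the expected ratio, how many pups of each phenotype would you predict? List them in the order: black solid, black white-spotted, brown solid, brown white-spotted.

Expected counts for N = 2551 under a 9:3:3:1 ratio (total parts = 16):
  black solid: 2551 × 9/16 = 1434.9375
  black white-spotted: 2551 × 3/16 = 478.3125
  brown solid: 2551 × 3/16 = 478.3125
  brown white-spotted: 2551 × 1/16 = 159.4375

1434.9375, 478.3125, 478.3125, 159.4375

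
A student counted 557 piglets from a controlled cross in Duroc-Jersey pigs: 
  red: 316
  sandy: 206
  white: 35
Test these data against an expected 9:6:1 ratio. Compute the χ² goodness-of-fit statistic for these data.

Under the 9:6:1 hypothesis (Σ ratio = 16, N = 557):
  red: 557 × 9/16 = 313.3125
  sandy: 557 × 6/16 = 208.875
  white: 557 × 1/16 = 34.8125
χ² = Σ (O − E)² / E
  red: (316 − 313.3125)² / 313.3125 = 0.0231
  sandy: (206 − 208.875)² / 208.875 = 0.0396
  white: (35 − 34.8125)² / 34.8125 = 0.0010
χ² = 0.0231 + 0.0396 + 0.0010 = 0.0637 ≈ 0.064

0.064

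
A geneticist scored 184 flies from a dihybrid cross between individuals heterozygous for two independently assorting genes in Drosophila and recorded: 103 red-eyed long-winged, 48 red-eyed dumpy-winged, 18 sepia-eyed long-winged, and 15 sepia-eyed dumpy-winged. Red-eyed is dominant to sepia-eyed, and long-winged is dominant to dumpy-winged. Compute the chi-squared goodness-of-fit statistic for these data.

A dihybrid F₂ with independent assortment and complete dominance at both loci gives a 9:3:3:1 phenotypic ratio.
The 9:3:3:1 ratio has 16 parts, so with N = 184 the expected counts are:
  red-eyed long-winged: 184 × 9/16 = 103.5
  red-eyed dumpy-winged: 184 × 3/16 = 34.5
  sepia-eyed long-winged: 184 × 3/16 = 34.5
  sepia-eyed dumpy-winged: 184 × 1/16 = 11.5
χ² = Σ (O − E)² / E
  red-eyed long-winged: (103 − 103.5)² / 103.5 = 0.0024
  red-eyed dumpy-winged: (48 − 34.5)² / 34.5 = 5.2826
  sepia-eyed long-winged: (18 − 34.5)² / 34.5 = 7.8913
  sepia-eyed dumpy-winged: (15 − 11.5)² / 11.5 = 1.0652
χ² = 0.0024 + 5.2826 + 7.8913 + 1.0652 = 14.2415 ≈ 14.242

14.242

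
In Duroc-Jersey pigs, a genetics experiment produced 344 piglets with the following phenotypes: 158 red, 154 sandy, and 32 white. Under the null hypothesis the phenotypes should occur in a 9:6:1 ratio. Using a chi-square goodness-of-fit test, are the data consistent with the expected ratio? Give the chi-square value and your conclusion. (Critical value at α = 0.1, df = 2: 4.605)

16.486; not consistent

The 9:6:1 ratio has 16 parts, so with N = 344 the expected counts are:
  red: 344 × 9/16 = 193.5
  sandy: 344 × 6/16 = 129
  white: 344 × 1/16 = 21.5
χ² = Σ (O − E)² / E
  red: (158 − 193.5)² / 193.5 = 6.5129
  sandy: (154 − 129)² / 129 = 4.8450
  white: (32 − 21.5)² / 21.5 = 5.1279
χ² = 6.5129 + 4.8450 + 5.1279 = 16.4858 ≈ 16.486
Degrees of freedom = 3 − 1 = 2; critical value at α = 0.1 is 4.605.
Since 16.486 > 4.605, we reject the null hypothesis — the data do not fit the 9:6:1 ratio.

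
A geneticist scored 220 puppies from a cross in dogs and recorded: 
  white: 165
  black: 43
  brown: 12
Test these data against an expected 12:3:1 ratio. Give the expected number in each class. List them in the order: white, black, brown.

Under the 12:3:1 hypothesis (Σ ratio = 16, N = 220):
  white: 220 × 12/16 = 165
  black: 220 × 3/16 = 41.25
  brown: 220 × 1/16 = 13.75

165, 41.25, 13.75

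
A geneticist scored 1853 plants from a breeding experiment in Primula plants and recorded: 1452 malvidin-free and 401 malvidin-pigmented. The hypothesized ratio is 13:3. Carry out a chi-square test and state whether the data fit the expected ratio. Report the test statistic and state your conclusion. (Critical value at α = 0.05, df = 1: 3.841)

10.163; not consistent

Expected counts for N = 1853 under a 13:3 ratio (total parts = 16):
  malvidin-free: 1853 × 13/16 = 1505.5625
  malvidin-pigmented: 1853 × 3/16 = 347.4375
χ² = Σ (O − E)² / E
  malvidin-free: (1452 − 1505.5625)² / 1505.5625 = 1.9056
  malvidin-pigmented: (401 − 347.4375)² / 347.4375 = 8.2574
χ² = 1.9056 + 8.2574 = 10.163
Degrees of freedom = 2 − 1 = 1; critical value at α = 0.05 is 3.841.
Since 10.163 > 3.841, we reject the null hypothesis — the data do not fit the 13:3 ratio.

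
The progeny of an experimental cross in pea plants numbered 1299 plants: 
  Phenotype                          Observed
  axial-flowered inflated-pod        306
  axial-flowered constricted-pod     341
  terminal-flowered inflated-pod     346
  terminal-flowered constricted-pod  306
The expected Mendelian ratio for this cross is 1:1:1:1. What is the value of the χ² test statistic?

4.369

The 1:1:1:1 ratio has 4 parts, so with N = 1299 the expected counts are:
  axial-flowered inflated-pod: 1299 × 1/4 = 324.75
  axial-flowered constricted-pod: 1299 × 1/4 = 324.75
  terminal-flowered inflated-pod: 1299 × 1/4 = 324.75
  terminal-flowered constricted-pod: 1299 × 1/4 = 324.75
χ² = Σ (O − E)² / E
  axial-flowered inflated-pod: (306 − 324.75)² / 324.75 = 1.0826
  axial-flowered constricted-pod: (341 − 324.75)² / 324.75 = 0.8131
  terminal-flowered inflated-pod: (346 − 324.75)² / 324.75 = 1.3905
  terminal-flowered constricted-pod: (306 − 324.75)² / 324.75 = 1.0826
χ² = 1.0826 + 0.8131 + 1.3905 + 1.0826 = 4.3688 ≈ 4.369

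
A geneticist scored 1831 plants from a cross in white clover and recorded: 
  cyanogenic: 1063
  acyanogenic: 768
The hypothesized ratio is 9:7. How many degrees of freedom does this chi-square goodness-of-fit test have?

A goodness-of-fit test with 2 phenotype classes has df = 2 − 1 = 1.

1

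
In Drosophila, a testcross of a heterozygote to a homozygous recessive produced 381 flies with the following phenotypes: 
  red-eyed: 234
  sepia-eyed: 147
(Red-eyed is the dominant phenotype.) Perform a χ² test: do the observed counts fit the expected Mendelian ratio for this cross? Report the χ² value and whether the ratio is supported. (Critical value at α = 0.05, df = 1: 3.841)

A testcross of a heterozygote (Aa × aa) gives a 1:1 phenotypic ratio.
The 1:1 ratio has 2 parts, so with N = 381 the expected counts are:
  red-eyed: 381 × 1/2 = 190.5
  sepia-eyed: 381 × 1/2 = 190.5
χ² = Σ (O − E)² / E
  red-eyed: (234 − 190.5)² / 190.5 = 9.9331
  sepia-eyed: (147 − 190.5)² / 190.5 = 9.9331
χ² = 9.9331 + 9.9331 = 19.8662 ≈ 19.866
Degrees of freedom = 2 − 1 = 1; critical value at α = 0.05 is 3.841.
Since 19.866 > 3.841, we reject the null hypothesis — the data do not fit the 1:1 ratio.

19.866; not consistent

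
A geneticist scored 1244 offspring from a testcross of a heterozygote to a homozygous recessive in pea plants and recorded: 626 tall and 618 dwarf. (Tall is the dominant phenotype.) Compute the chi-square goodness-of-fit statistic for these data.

0.051

A testcross of a heterozygote (Aa × aa) gives a 1:1 phenotypic ratio.
Total ratio parts = 2. Expected numbers out of 1244:
  tall: 1244 × 1/2 = 622
  dwarf: 1244 × 1/2 = 622
χ² = Σ (O − E)² / E
  tall: (626 − 622)² / 622 = 0.0257
  dwarf: (618 − 622)² / 622 = 0.0257
χ² = 0.0257 + 0.0257 = 0.0514 ≈ 0.051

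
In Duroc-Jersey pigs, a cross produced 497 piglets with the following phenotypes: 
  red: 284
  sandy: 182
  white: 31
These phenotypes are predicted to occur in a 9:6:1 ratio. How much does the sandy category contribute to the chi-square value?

Total ratio parts = 16. Expected numbers out of 497:
  red: 497 × 9/16 = 279.5625
  sandy: 497 × 6/16 = 186.375
  white: 497 × 1/16 = 31.0625
Contribution of sandy: (182 − 186.375)² / 186.375 = 0.1027

0.103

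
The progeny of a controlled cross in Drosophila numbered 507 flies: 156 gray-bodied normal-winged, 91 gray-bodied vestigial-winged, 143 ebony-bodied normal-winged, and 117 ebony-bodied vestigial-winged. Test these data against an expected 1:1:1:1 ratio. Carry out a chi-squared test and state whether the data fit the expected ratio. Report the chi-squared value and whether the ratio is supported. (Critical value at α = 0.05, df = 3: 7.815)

Expected counts for N = 507 under a 1:1:1:1 ratio (total parts = 4):
  gray-bodied normal-winged: 507 × 1/4 = 126.75
  gray-bodied vestigial-winged: 507 × 1/4 = 126.75
  ebony-bodied normal-winged: 507 × 1/4 = 126.75
  ebony-bodied vestigial-winged: 507 × 1/4 = 126.75
χ² = Σ (O − E)² / E
  gray-bodied normal-winged: (156 − 126.75)² / 126.75 = 6.7500
  gray-bodied vestigial-winged: (91 − 126.75)² / 126.75 = 10.0833
  ebony-bodied normal-winged: (143 − 126.75)² / 126.75 = 2.0833
  ebony-bodied vestigial-winged: (117 − 126.75)² / 126.75 = 0.7500
χ² = 6.7500 + 10.0833 + 2.0833 + 0.7500 = 19.6666 ≈ 19.667
Degrees of freedom = 4 − 1 = 3; critical value at α = 0.05 is 7.815.
Since 19.667 > 7.815, we reject the null hypothesis — the data do not fit the 1:1:1:1 ratio.

19.667; not consistent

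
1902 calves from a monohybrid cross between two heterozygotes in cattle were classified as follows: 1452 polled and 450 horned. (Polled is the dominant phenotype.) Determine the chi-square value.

1.823

For a monohybrid cross between heterozygotes with complete dominance, the expected phenotypic ratio is 3:1.
Total ratio parts = 4. Expected numbers out of 1902:
  polled: 1902 × 3/4 = 1426.5
  horned: 1902 × 1/4 = 475.5
χ² = Σ (O − E)² / E
  polled: (1452 − 1426.5)² / 1426.5 = 0.4558
  horned: (450 − 475.5)² / 475.5 = 1.3675
χ² = 0.4558 + 1.3675 = 1.8233 ≈ 1.823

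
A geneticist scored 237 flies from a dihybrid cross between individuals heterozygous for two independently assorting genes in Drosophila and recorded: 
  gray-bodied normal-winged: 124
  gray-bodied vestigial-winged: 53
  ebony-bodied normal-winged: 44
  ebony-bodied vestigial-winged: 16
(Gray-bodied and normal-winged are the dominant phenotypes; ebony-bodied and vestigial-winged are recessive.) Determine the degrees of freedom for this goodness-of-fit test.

3

A dihybrid F₂ with independent assortment and complete dominance at both loci gives a 9:3:3:1 phenotypic ratio.
A goodness-of-fit test with 4 phenotype classes has df = 4 − 1 = 3.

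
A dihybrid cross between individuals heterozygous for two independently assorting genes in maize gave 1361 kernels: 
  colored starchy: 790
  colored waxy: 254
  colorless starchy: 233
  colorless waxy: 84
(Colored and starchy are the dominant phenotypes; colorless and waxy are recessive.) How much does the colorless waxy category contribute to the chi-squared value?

A dihybrid F₂ with independent assortment and complete dominance at both loci gives a 9:3:3:1 phenotypic ratio.
Total ratio parts = 16. Expected numbers out of 1361:
  colored starchy: 1361 × 9/16 = 765.5625
  colored waxy: 1361 × 3/16 = 255.1875
  colorless starchy: 1361 × 3/16 = 255.1875
  colorless waxy: 1361 × 1/16 = 85.0625
Contribution of colorless waxy: (84 − 85.0625)² / 85.0625 = 0.0133

0.013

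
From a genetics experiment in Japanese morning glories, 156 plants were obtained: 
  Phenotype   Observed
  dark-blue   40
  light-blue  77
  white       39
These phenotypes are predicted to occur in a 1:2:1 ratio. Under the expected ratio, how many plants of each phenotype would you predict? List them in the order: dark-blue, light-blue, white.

39, 78, 39

Expected counts for N = 156 under a 1:2:1 ratio (total parts = 4):
  dark-blue: 156 × 1/4 = 39
  light-blue: 156 × 2/4 = 78
  white: 156 × 1/4 = 39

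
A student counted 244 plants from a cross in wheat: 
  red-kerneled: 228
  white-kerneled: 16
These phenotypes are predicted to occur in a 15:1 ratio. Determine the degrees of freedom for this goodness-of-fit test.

1

A goodness-of-fit test with 2 phenotype classes has df = 2 − 1 = 1.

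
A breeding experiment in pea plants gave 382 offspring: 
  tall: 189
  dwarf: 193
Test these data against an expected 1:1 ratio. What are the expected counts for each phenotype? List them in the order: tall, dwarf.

191, 191

Expected counts for N = 382 under a 1:1 ratio (total parts = 2):
  tall: 382 × 1/2 = 191
  dwarf: 382 × 1/2 = 191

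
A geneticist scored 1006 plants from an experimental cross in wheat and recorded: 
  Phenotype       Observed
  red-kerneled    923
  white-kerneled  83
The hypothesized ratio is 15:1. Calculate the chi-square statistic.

6.871

Total ratio parts = 16. Expected numbers out of 1006:
  red-kerneled: 1006 × 15/16 = 943.125
  white-kerneled: 1006 × 1/16 = 62.875
χ² = Σ (O − E)² / E
  red-kerneled: (923 − 943.125)² / 943.125 = 0.4294
  white-kerneled: (83 − 62.875)² / 62.875 = 6.4416
χ² = 0.4294 + 6.4416 = 6.871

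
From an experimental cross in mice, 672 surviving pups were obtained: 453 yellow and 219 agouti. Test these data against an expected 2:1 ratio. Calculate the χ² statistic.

Expected counts for N = 672 under a 2:1 ratio (total parts = 3):
  yellow: 672 × 2/3 = 448
  agouti: 672 × 1/3 = 224
χ² = Σ (O − E)² / E
  yellow: (453 − 448)² / 448 = 0.0558
  agouti: (219 − 224)² / 224 = 0.1116
χ² = 0.0558 + 0.1116 = 0.1674 ≈ 0.167

0.167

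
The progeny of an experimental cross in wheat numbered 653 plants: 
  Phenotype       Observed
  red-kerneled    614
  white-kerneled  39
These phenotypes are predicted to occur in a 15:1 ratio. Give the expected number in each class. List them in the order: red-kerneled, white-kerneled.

The 15:1 ratio has 16 parts, so with N = 653 the expected counts are:
  red-kerneled: 653 × 15/16 = 612.1875
  white-kerneled: 653 × 1/16 = 40.8125

612.1875, 40.8125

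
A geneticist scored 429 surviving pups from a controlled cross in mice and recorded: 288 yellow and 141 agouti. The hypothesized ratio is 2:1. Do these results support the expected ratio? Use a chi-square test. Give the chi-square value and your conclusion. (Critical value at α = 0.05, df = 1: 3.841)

Under the 2:1 hypothesis (Σ ratio = 3, N = 429):
  yellow: 429 × 2/3 = 286
  agouti: 429 × 1/3 = 143
χ² = Σ (O − E)² / E
  yellow: (288 − 286)² / 286 = 0.0140
  agouti: (141 − 143)² / 143 = 0.0280
χ² = 0.0140 + 0.0280 = 0.042
Degrees of freedom = 2 − 1 = 1; critical value at α = 0.05 is 3.841.
Since 0.042 < 3.841, we fail to reject the null hypothesis — the data are consistent with the 2:1 ratio.

0.042; consistent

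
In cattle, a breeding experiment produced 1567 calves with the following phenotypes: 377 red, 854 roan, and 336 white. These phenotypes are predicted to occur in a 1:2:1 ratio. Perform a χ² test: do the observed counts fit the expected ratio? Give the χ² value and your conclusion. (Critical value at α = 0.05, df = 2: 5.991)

The 1:2:1 ratio has 4 parts, so with N = 1567 the expected counts are:
  red: 1567 × 1/4 = 391.75
  roan: 1567 × 2/4 = 783.5
  white: 1567 × 1/4 = 391.75
χ² = Σ (O − E)² / E
  red: (377 − 391.75)² / 391.75 = 0.5554
  roan: (854 − 783.5)² / 783.5 = 6.3437
  white: (336 − 391.75)² / 391.75 = 7.9338
χ² = 0.5554 + 6.3437 + 7.9338 = 14.8329 ≈ 14.833
Degrees of freedom = 3 − 1 = 2; critical value at α = 0.05 is 5.991.
Since 14.833 > 5.991, we reject the null hypothesis — the data do not fit the 1:2:1 ratio.

14.833; not consistent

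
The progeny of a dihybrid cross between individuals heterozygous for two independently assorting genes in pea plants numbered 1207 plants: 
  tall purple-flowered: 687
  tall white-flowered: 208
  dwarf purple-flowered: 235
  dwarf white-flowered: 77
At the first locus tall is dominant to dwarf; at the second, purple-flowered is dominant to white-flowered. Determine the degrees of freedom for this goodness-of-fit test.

3

A dihybrid F₂ with independent assortment and complete dominance at both loci gives a 9:3:3:1 phenotypic ratio.
A goodness-of-fit test with 4 phenotype classes has df = 4 − 1 = 3.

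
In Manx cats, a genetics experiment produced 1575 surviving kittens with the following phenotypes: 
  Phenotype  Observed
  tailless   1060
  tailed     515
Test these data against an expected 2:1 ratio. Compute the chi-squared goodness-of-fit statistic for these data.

Under the 2:1 hypothesis (Σ ratio = 3, N = 1575):
  tailless: 1575 × 2/3 = 1050
  tailed: 1575 × 1/3 = 525
χ² = Σ (O − E)² / E
  tailless: (1060 − 1050)² / 1050 = 0.0952
  tailed: (515 − 525)² / 525 = 0.1905
χ² = 0.0952 + 0.1905 = 0.2857 ≈ 0.286

0.286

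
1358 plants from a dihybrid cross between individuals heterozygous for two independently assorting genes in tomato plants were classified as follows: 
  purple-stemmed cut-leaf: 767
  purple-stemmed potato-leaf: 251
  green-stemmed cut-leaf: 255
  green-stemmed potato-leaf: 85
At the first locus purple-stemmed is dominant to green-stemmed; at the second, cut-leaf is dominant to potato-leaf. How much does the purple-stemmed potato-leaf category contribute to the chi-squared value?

A dihybrid F₂ with independent assortment and complete dominance at both loci gives a 9:3:3:1 phenotypic ratio.
Total ratio parts = 16. Expected numbers out of 1358:
  purple-stemmed cut-leaf: 1358 × 9/16 = 763.875
  purple-stemmed potato-leaf: 1358 × 3/16 = 254.625
  green-stemmed cut-leaf: 1358 × 3/16 = 254.625
  green-stemmed potato-leaf: 1358 × 1/16 = 84.875
Contribution of purple-stemmed potato-leaf: (251 − 254.625)² / 254.625 = 0.0516

0.052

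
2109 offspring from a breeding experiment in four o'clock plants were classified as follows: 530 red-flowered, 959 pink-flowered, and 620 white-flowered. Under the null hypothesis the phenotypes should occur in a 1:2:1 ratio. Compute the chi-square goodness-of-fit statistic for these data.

Expected counts for N = 2109 under a 1:2:1 ratio (total parts = 4):
  red-flowered: 2109 × 1/4 = 527.25
  pink-flowered: 2109 × 2/4 = 1054.5
  white-flowered: 2109 × 1/4 = 527.25
χ² = Σ (O − E)² / E
  red-flowered: (530 − 527.25)² / 527.25 = 0.0143
  pink-flowered: (959 − 1054.5)² / 1054.5 = 8.6489
  white-flowered: (620 − 527.25)² / 527.25 = 16.3159
χ² = 0.0143 + 8.6489 + 16.3159 = 24.9791 ≈ 24.979

24.979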